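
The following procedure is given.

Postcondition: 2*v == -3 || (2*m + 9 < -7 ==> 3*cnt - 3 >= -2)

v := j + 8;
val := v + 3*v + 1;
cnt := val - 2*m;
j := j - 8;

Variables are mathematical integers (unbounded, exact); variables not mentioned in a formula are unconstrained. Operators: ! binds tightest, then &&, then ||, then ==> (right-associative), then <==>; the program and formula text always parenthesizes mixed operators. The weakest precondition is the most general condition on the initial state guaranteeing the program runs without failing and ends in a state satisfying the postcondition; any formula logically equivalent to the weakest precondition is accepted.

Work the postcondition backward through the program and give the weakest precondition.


Working backward. After the program, the postcondition 2*v == -3 || (2*m + 9 < -7 ==> 3*cnt - 3 >= -2) must hold; in canonical form it is 2*v == -3 || (2*m < -16 ==> 3*cnt >= 1).
Before j := j - 8: 2*v == -3 || (2*m < -16 ==> 3*cnt >= 1)
Before cnt := val - 2*m: 2*v == -3 || (2*m < -16 ==> 3*val >= 6*m + 1)
Before val := v + 3*v + 1: 2*v == -3 || (2*m < -16 ==> 12*v >= 6*m - 2)
Before v := j + 8: 2*j == -19 || (2*m < -16 ==> 12*j >= 6*m - 98)
Answer: WP = 2*j == -19 || (2*m < -16 ==> 12*j >= 6*m - 98)


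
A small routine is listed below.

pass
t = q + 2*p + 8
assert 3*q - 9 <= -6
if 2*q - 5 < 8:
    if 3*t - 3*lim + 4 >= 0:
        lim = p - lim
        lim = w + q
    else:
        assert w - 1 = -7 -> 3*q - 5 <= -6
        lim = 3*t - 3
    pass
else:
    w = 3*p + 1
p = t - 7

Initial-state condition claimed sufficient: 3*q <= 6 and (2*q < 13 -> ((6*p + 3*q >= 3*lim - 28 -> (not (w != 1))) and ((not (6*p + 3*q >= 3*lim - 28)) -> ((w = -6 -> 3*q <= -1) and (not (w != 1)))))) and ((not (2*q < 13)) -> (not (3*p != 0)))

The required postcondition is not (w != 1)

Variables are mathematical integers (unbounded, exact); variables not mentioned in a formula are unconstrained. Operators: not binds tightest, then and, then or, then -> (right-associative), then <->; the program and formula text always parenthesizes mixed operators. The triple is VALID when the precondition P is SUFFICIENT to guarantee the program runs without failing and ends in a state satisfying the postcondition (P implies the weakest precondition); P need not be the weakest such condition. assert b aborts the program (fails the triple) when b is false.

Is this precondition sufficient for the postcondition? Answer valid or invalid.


Working backward. After the program, not (w != 1) must hold.
Before p := t - 7: not (w != 1)
Then branch requires (3*t >= 3*lim - 4 -> (not (w != 1))) and ((not (3*t >= 3*lim - 4)) -> ((w = -6 -> 3*q <= -1) and (not (w != 1)))); else branch requires not (3*p != 0).
Before the if: (2*q < 13 -> ((3*t >= 3*lim - 4 -> (not (w != 1))) and ((not (3*t >= 3*lim - 4)) -> ((w = -6 -> 3*q <= -1) and (not (w != 1)))))) and ((not (2*q < 13)) -> (not (3*p != 0)))
Before assert 3*q - 9 <= -6: 3*q <= 3 and (2*q < 13 -> ((3*t >= 3*lim - 4 -> (not (w != 1))) and ((not (3*t >= 3*lim - 4)) -> ((w = -6 -> 3*q <= -1) and (not (w != 1)))))) and ((not (2*q < 13)) -> (not (3*p != 0)))
Before t := q + 2*p + 8: 3*q <= 3 and (2*q < 13 -> ((6*p + 3*q >= 3*lim - 28 -> (not (w != 1))) and ((not (6*p + 3*q >= 3*lim - 28)) -> ((w = -6 -> 3*q <= -1) and (not (w != 1)))))) and ((not (2*q < 13)) -> (not (3*p != 0)))
Before skip: 3*q <= 3 and (2*q < 13 -> ((6*p + 3*q >= 3*lim - 28 -> (not (w != 1))) and ((not (6*p + 3*q >= 3*lim - 28)) -> ((w = -6 -> 3*q <= -1) and (not (w != 1)))))) and ((not (2*q < 13)) -> (not (3*p != 0)))
The weakest precondition is 3*q <= 3 and (2*q < 13 -> ((6*p + 3*q >= 3*lim - 28 -> (not (w != 1))) and ((not (6*p + 3*q >= 3*lim - 28)) -> ((w = -6 -> 3*q <= -1) and (not (w != 1)))))) and ((not (2*q < 13)) -> (not (3*p != 0))).
Check whether 3*q <= 6 and (2*q < 13 -> ((6*p + 3*q >= 3*lim - 28 -> (not (w != 1))) and ((not (6*p + 3*q >= 3*lim - 28)) -> ((w = -6 -> 3*q <= -1) and (not (w != 1)))))) and ((not (2*q < 13)) -> (not (3*p != 0))) implies it.
Countermodel: at the initial state lim = 0, p = -6, q = 2, w = 1, the precondition holds but the weakest precondition fails.
Answer: invalid


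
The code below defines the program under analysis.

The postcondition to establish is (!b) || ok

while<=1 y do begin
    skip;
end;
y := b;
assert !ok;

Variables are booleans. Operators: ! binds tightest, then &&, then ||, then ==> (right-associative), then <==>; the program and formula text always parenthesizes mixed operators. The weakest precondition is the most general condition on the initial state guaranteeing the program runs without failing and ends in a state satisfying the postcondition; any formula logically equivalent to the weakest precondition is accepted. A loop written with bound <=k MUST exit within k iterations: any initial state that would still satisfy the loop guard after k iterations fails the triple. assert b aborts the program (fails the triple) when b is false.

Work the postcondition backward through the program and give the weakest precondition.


Working backward. After the program, (!b) || ok must hold.
Before assert !ok: (!ok) && ((!b) || ok)
Before y := b: (!ok) && ((!b) || ok)
Before the loop (bound <=1), unroll the exhaustion recursion (WP_0 = exit-now case; WP_j = one more guarded iteration, up to j = 1):
  WP_0: (!y) && (!ok) && ((!b) || ok)
  WP_1: (y ==> ((!y) && (!ok) && ((!b) || ok))) && ((!y) ==> ((!ok) && ((!b) || ok)))
So before the loop: (y ==> ((!y) && (!ok) && ((!b) || ok))) && ((!y) ==> ((!ok) && ((!b) || ok)))
Answer: WP = (y ==> ((!y) && (!ok) && ((!b) || ok))) && ((!y) ==> ((!ok) && ((!b) || ok)))


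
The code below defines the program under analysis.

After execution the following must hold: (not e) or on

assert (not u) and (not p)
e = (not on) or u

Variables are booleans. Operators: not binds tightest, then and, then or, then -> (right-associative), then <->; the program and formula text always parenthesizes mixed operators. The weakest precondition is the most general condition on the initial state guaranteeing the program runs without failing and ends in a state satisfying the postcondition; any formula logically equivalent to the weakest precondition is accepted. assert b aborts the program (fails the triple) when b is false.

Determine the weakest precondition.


Working backward. After the program, (not e) or on must hold.
Before e := (not on) or u: (not ((not on) or u)) or on
Before assert (not u) and (not p): (not u) and (not p) and ((not ((not on) or u)) or on)
Answer: WP = (not u) and (not p) and ((not ((not on) or u)) or on)


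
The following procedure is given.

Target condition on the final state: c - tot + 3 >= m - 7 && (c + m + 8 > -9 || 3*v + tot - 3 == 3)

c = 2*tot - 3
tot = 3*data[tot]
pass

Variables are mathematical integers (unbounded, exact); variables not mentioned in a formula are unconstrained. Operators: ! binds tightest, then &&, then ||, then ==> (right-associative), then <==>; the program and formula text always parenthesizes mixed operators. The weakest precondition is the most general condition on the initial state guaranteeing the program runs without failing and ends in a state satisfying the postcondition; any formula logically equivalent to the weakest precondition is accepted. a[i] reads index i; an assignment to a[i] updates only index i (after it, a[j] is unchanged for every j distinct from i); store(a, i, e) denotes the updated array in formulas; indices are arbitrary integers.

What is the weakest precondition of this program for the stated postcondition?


Working backward. After the program, the postcondition c - tot + 3 >= m - 7 && (c + m + 8 > -9 || 3*v + tot - 3 == 3) must hold; in canonical form it is c >= m + tot - 10 && (c + m > -17 || tot + 3*v == 6).
Before skip: c >= m + tot - 10 && (c + m > -17 || tot + 3*v == 6)
Before tot := 3*data[tot]: c >= 3*data[tot] + m - 10 && (c + m > -17 || 3*data[tot] + 3*v == 6)
Before c := 2*tot - 3: 2*tot >= 3*data[tot] + m - 7 && (m + 2*tot > -14 || 3*data[tot] + 3*v == 6)
Answer: WP = 2*tot >= 3*data[tot] + m - 7 && (m + 2*tot > -14 || 3*data[tot] + 3*v == 6)


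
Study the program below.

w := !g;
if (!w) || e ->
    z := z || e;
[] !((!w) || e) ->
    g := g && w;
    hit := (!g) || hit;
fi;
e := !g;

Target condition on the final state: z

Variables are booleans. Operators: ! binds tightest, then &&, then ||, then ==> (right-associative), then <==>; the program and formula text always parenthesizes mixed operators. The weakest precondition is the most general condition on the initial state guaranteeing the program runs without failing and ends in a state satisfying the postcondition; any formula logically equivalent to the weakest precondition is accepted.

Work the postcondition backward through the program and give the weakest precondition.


Working backward. After the program, z must hold.
Before e := !g: z
Then branch requires z || e; else branch requires z.
Before the if: (((!w) || e) ==> (z || e)) && ((!((!w) || e)) ==> z)
Before w := !g: ((g || e) ==> (z || e)) && ((!(g || e)) ==> z)
Answer: WP = ((g || e) ==> (z || e)) && ((!(g || e)) ==> z)


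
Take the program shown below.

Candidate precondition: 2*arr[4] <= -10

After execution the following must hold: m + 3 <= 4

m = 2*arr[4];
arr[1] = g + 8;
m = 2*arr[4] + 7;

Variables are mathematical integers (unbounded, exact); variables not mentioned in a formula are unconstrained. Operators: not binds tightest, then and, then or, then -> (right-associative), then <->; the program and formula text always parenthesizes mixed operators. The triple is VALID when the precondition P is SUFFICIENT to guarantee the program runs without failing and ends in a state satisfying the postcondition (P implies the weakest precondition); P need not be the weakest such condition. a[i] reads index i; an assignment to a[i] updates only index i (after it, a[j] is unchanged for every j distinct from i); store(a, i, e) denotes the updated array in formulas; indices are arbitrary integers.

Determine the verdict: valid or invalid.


Working backward. After the program, the postcondition m + 3 <= 4 must hold; in canonical form it is m <= 1.
Before m := 2*arr[4] + 7: 2*arr[4] <= -6
Before arr[1] := g + 8: 2*arr[4] <= -6
Before m := 2*arr[4]: 2*arr[4] <= -6
The weakest precondition is 2*arr[4] <= -6.
Check whether 2*arr[4] <= -10 implies it.
Every state satisfying the precondition satisfies the weakest precondition: the implication holds.
Answer: valid


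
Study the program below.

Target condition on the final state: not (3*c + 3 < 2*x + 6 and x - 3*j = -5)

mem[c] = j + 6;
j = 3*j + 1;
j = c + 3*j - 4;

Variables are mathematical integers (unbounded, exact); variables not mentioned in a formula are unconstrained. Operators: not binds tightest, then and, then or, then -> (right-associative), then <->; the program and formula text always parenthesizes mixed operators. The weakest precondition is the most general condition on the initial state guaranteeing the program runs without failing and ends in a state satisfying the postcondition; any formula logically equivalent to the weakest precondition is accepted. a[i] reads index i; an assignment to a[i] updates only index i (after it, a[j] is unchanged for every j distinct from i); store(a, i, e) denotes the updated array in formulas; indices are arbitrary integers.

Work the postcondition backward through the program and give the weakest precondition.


Working backward. After the program, the postcondition not (3*c + 3 < 2*x + 6 and x - 3*j = -5) must hold; in canonical form it is not (3*c < 2*x + 3 and x = 3*j - 5).
Before j := c + 3*j - 4: not (3*c < 2*x + 3 and x = 3*c + 9*j - 17)
Before j := 3*j + 1: not (3*c < 2*x + 3 and x = 3*c + 27*j - 8)
Before mem[c] := j + 6: not (3*c < 2*x + 3 and x = 3*c + 27*j - 8)
Answer: WP = not (3*c < 2*x + 3 and x = 3*c + 27*j - 8)


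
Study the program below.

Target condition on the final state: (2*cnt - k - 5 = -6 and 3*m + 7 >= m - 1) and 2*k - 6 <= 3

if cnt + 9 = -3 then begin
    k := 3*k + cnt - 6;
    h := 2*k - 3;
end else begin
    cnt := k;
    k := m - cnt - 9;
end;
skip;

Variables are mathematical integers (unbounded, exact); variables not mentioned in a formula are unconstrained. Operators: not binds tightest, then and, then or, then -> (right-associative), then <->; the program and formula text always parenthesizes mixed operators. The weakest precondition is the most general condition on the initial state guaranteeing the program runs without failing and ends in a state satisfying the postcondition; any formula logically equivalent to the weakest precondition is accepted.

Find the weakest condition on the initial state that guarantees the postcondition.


Working backward. After the program, the postcondition (2*cnt - k - 5 = -6 and 3*m + 7 >= m - 1) and 2*k - 6 <= 3 must hold; in canonical form it is 2*cnt = k - 1 and 2*m >= -8 and 2*k <= 9.
Before skip: 2*cnt = k - 1 and 2*m >= -8 and 2*k <= 9
Then branch requires cnt = 3*k - 7 and 2*m >= -8 and 2*cnt + 6*k <= 21; else branch requires 3*k = m - 10 and 2*m >= -8 and 2*m <= 2*k + 27.
Before the if: (cnt = -12 -> (cnt = 3*k - 7 and 2*m >= -8 and 2*cnt + 6*k <= 21)) and ((not (cnt = -12)) -> (3*k = m - 10 and 2*m >= -8 and 2*m <= 2*k + 27))
Answer: WP = (cnt = -12 -> (cnt = 3*k - 7 and 2*m >= -8 and 2*cnt + 6*k <= 21)) and ((not (cnt = -12)) -> (3*k = m - 10 and 2*m >= -8 and 2*m <= 2*k + 27))


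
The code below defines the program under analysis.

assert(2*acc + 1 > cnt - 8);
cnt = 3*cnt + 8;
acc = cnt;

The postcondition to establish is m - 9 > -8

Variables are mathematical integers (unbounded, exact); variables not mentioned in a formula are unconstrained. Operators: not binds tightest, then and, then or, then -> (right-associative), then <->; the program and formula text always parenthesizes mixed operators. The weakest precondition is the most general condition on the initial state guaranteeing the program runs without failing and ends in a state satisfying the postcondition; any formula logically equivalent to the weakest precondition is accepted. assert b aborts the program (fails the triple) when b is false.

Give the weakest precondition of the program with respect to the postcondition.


Working backward. After the program, the postcondition m - 9 > -8 must hold; in canonical form it is m > 1.
Before acc := cnt: m > 1
Before cnt := 3*cnt + 8: m > 1
Before assert 2*acc + 1 > cnt - 8: 2*acc > cnt - 9 and m > 1
Answer: WP = 2*acc > cnt - 9 and m > 1


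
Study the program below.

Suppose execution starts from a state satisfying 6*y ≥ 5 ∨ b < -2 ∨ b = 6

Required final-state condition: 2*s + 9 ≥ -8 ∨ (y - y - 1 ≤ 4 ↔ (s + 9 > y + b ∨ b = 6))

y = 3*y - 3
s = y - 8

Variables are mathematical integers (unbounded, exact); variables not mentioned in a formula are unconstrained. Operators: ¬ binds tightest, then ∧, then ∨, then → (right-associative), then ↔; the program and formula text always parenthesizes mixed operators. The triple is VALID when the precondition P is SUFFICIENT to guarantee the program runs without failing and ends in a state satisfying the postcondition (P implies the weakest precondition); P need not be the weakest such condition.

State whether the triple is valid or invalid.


Working backward. After the program, the postcondition 2*s + 9 ≥ -8 ∨ (y - y - 1 ≤ 4 ↔ (s + 9 > y + b ∨ b = 6)) must hold; in canonical form it is 2*s ≥ -17 ∨ s > b + y - 9 ∨ b = 6.
Before s := y - 8: 2*y ≥ -1 ∨ b < 1 ∨ b = 6
Before y := 3*y - 3: 6*y ≥ 5 ∨ b < 1 ∨ b = 6
The weakest precondition is 6*y ≥ 5 ∨ b < 1 ∨ b = 6.
Check whether 6*y ≥ 5 ∨ b < -2 ∨ b = 6 implies it.
Every state satisfying the precondition satisfies the weakest precondition: the implication holds.
Answer: valid


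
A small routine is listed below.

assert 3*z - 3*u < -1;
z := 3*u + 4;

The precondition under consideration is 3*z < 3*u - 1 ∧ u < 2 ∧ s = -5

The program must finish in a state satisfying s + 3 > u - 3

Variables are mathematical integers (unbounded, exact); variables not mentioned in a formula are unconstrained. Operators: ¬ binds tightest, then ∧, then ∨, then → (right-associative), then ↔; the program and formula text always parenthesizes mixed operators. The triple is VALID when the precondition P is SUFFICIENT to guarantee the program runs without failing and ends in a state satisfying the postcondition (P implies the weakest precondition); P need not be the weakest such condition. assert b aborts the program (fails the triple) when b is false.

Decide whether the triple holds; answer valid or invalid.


Working backward. After the program, the postcondition s + 3 > u - 3 must hold; in canonical form it is s > u - 6.
Before z := 3*u + 4: s > u - 6
Before assert 3*z - 3*u < -1: 3*z < 3*u - 1 ∧ s > u - 6
The weakest precondition is 3*z < 3*u - 1 ∧ s > u - 6.
Check whether 3*z < 3*u - 1 ∧ u < 2 ∧ s = -5 implies it.
Countermodel: at the initial state s = -5, u = 1, z = 0, the precondition holds but the weakest precondition fails.
Answer: invalid


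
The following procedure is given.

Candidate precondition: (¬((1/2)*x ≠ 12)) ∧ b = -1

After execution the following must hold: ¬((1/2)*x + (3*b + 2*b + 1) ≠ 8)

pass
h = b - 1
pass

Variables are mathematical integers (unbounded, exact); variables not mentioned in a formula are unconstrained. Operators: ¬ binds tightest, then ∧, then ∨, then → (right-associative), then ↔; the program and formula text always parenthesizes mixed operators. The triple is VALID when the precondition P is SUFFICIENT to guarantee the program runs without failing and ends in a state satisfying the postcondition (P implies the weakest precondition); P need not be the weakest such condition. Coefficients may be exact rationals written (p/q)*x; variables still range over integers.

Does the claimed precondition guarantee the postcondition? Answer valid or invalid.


Working backward. After the program, the postcondition ¬((1/2)*x + (3*b + 2*b + 1) ≠ 8) must hold; in canonical form it is ¬(5*b + (1/2)*x ≠ 7).
Before skip: ¬(5*b + (1/2)*x ≠ 7)
Before h := b - 1: ¬(5*b + (1/2)*x ≠ 7)
Before skip: ¬(5*b + (1/2)*x ≠ 7)
The weakest precondition is ¬(5*b + (1/2)*x ≠ 7).
Check whether (¬((1/2)*x ≠ 12)) ∧ b = -1 implies it.
Every state satisfying the precondition satisfies the weakest precondition: the implication holds.
Answer: valid


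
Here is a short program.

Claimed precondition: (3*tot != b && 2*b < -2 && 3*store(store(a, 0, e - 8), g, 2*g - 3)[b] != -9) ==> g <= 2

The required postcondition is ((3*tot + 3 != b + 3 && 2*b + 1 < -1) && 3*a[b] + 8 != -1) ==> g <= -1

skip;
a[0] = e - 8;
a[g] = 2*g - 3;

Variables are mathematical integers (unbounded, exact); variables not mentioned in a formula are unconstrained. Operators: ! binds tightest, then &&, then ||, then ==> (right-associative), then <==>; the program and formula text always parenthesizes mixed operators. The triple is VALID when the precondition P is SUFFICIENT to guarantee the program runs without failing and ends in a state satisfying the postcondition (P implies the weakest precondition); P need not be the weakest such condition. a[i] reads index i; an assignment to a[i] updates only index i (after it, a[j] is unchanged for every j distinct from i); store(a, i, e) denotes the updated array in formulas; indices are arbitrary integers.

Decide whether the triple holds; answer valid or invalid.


Working backward. After the program, the postcondition ((3*tot + 3 != b + 3 && 2*b + 1 < -1) && 3*a[b] + 8 != -1) ==> g <= -1 must hold; in canonical form it is (3*tot != b && 2*b < -2 && 3*a[b] != -9) ==> g <= -1.
Before a[g] := 2*g - 3: (3*tot != b && 2*b < -2 && 3*store(a, g, 2*g - 3)[b] != -9) ==> g <= -1
Before a[0] := e - 8: (3*tot != b && 2*b < -2 && 3*store(store(a, 0, e - 8), g, 2*g - 3)[b] != -9) ==> g <= -1
Before skip: (3*tot != b && 2*b < -2 && 3*store(store(a, 0, e - 8), g, 2*g - 3)[b] != -9) ==> g <= -1
The weakest precondition is (3*tot != b && 2*b < -2 && 3*store(store(a, 0, e - 8), g, 2*g - 3)[b] != -9) ==> g <= -1.
Check whether (3*tot != b && 2*b < -2 && 3*store(store(a, 0, e - 8), g, 2*g - 3)[b] != -9) ==> g <= 2 implies it.
Countermodel: at the initial state a = {[-2] = 9, [0] = 5, [2] = 5, elsewhere 5}, b = -2, e = 13, g = 2, tot = 0, the precondition holds but the weakest precondition fails.
Answer: invalid


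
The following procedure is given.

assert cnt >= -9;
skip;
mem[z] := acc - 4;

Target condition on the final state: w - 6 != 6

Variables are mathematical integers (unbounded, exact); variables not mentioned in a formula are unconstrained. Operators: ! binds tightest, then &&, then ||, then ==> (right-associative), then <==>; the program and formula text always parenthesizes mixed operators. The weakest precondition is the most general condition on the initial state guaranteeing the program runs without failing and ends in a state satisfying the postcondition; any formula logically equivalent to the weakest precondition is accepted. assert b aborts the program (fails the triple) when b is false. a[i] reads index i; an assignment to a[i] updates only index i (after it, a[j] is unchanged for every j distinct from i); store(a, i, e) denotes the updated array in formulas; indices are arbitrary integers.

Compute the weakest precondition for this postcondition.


Working backward. After the program, the postcondition w - 6 != 6 must hold; in canonical form it is w != 12.
Before mem[z] := acc - 4: w != 12
Before skip: w != 12
Before assert cnt >= -9: cnt >= -9 && w != 12
Answer: WP = cnt >= -9 && w != 12


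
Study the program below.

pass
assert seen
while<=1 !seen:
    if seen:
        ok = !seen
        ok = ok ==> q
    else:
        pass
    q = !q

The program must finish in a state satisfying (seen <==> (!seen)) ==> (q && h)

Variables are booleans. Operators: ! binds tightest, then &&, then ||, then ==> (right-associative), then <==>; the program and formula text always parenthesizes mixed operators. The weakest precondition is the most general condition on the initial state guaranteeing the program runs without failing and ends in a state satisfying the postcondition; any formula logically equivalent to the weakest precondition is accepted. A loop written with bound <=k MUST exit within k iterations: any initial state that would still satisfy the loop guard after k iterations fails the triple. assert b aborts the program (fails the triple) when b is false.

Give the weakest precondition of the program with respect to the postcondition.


Working backward. After the program, (seen <==> (!seen)) ==> (q && h) must hold.
Before the loop (bound <=1), unroll the exhaustion recursion (WP_0 = exit-now case; WP_j = one more guarded iteration, up to j = 1):
  WP_0: seen && ((seen <==> (!seen)) ==> (q && h))
  WP_1: ((!seen) ==> ((seen ==> (seen && ((seen <==> (!seen)) ==> ((!q) && h)))) && ((!seen) ==> (seen && ((seen <==> (!seen)) ==> ((!q) && h)))))) && (seen ==> ((seen <==> (!seen)) ==> (q && h)))
So before the loop: ((!seen) ==> ((seen ==> (seen && ((seen <==> (!seen)) ==> ((!q) && h)))) && ((!seen) ==> (seen && ((seen <==> (!seen)) ==> ((!q) && h)))))) && (seen ==> ((seen <==> (!seen)) ==> (q && h)))
Before assert seen: seen && ((!seen) ==> ((seen ==> (seen && ((seen <==> (!seen)) ==> ((!q) && h)))) && ((!seen) ==> (seen && ((seen <==> (!seen)) ==> ((!q) && h)))))) && (seen ==> ((seen <==> (!seen)) ==> (q && h)))
Before skip: seen && ((!seen) ==> ((seen ==> (seen && ((seen <==> (!seen)) ==> ((!q) && h)))) && ((!seen) ==> (seen && ((seen <==> (!seen)) ==> ((!q) && h)))))) && (seen ==> ((seen <==> (!seen)) ==> (q && h)))
Answer: WP = seen && ((!seen) ==> ((seen ==> (seen && ((seen <==> (!seen)) ==> ((!q) && h)))) && ((!seen) ==> (seen && ((seen <==> (!seen)) ==> ((!q) && h)))))) && (seen ==> ((seen <==> (!seen)) ==> (q && h)))


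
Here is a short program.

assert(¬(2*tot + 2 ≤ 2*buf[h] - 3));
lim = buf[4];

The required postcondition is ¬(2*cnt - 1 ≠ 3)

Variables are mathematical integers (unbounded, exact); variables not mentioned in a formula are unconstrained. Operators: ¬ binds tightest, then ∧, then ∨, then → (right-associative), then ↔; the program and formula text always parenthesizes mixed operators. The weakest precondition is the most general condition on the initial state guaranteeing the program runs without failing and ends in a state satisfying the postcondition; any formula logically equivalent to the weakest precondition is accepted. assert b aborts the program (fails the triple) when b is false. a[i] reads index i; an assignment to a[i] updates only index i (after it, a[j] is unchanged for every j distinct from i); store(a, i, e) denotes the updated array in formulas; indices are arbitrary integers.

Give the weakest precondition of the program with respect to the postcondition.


Working backward. After the program, the postcondition ¬(2*cnt - 1 ≠ 3) must hold; in canonical form it is ¬(2*cnt ≠ 4).
Before lim := buf[4]: ¬(2*cnt ≠ 4)
Before assert ¬(2*tot + 2 ≤ 2*buf[h] - 3): (¬(2*tot ≤ 2*buf[h] - 5)) ∧ (¬(2*cnt ≠ 4))
Answer: WP = (¬(2*tot ≤ 2*buf[h] - 5)) ∧ (¬(2*cnt ≠ 4))


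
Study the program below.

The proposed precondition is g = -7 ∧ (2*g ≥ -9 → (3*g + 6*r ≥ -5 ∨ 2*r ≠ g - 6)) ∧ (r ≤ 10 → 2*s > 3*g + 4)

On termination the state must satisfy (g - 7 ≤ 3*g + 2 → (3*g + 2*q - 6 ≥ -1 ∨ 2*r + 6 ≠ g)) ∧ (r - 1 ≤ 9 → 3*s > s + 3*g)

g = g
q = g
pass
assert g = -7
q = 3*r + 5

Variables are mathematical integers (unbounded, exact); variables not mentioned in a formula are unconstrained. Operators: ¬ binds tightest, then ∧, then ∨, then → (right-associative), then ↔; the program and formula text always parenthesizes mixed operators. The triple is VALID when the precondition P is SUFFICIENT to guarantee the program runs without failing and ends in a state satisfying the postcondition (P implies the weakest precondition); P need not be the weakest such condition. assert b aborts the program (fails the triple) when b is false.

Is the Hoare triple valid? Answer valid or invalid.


Working backward. After the program, the postcondition (g - 7 ≤ 3*g + 2 → (3*g + 2*q - 6 ≥ -1 ∨ 2*r + 6 ≠ g)) ∧ (r - 1 ≤ 9 → 3*s > s + 3*g) must hold; in canonical form it is (2*g ≥ -9 → (3*g + 2*q ≥ 5 ∨ 2*r ≠ g - 6)) ∧ (r ≤ 10 → 2*s > 3*g).
Before q := 3*r + 5: (2*g ≥ -9 → (3*g + 6*r ≥ -5 ∨ 2*r ≠ g - 6)) ∧ (r ≤ 10 → 2*s > 3*g)
Before assert g = -7: g = -7 ∧ (2*g ≥ -9 → (3*g + 6*r ≥ -5 ∨ 2*r ≠ g - 6)) ∧ (r ≤ 10 → 2*s > 3*g)
Before skip: g = -7 ∧ (2*g ≥ -9 → (3*g + 6*r ≥ -5 ∨ 2*r ≠ g - 6)) ∧ (r ≤ 10 → 2*s > 3*g)
Before q := g: g = -7 ∧ (2*g ≥ -9 → (3*g + 6*r ≥ -5 ∨ 2*r ≠ g - 6)) ∧ (r ≤ 10 → 2*s > 3*g)
Before g := g: g = -7 ∧ (2*g ≥ -9 → (3*g + 6*r ≥ -5 ∨ 2*r ≠ g - 6)) ∧ (r ≤ 10 → 2*s > 3*g)
The weakest precondition is g = -7 ∧ (2*g ≥ -9 → (3*g + 6*r ≥ -5 ∨ 2*r ≠ g - 6)) ∧ (r ≤ 10 → 2*s > 3*g).
Check whether g = -7 ∧ (2*g ≥ -9 → (3*g + 6*r ≥ -5 ∨ 2*r ≠ g - 6)) ∧ (r ≤ 10 → 2*s > 3*g + 4) implies it.
Every state satisfying the precondition satisfies the weakest precondition: the implication holds.
Answer: valid


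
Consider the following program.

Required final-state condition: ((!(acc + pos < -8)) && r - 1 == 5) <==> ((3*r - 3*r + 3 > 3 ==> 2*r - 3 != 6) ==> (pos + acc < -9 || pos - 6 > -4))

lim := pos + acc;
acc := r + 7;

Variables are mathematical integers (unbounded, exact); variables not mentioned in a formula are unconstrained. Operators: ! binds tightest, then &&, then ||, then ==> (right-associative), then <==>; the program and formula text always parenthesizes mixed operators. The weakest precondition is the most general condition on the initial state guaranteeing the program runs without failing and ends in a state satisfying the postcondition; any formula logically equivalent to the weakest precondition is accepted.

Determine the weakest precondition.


Working backward. After the program, the postcondition ((!(acc + pos < -8)) && r - 1 == 5) <==> ((3*r - 3*r + 3 > 3 ==> 2*r - 3 != 6) ==> (pos + acc < -9 || pos - 6 > -4)) must hold; in canonical form it is ((!(acc + pos < -8)) && r == 6) <==> (acc + pos < -9 || pos > 2).
Before acc := r + 7: ((!(pos + r < -15)) && r == 6) <==> (pos + r < -16 || pos > 2)
Before lim := pos + acc: ((!(pos + r < -15)) && r == 6) <==> (pos + r < -16 || pos > 2)
Answer: WP = ((!(pos + r < -15)) && r == 6) <==> (pos + r < -16 || pos > 2)


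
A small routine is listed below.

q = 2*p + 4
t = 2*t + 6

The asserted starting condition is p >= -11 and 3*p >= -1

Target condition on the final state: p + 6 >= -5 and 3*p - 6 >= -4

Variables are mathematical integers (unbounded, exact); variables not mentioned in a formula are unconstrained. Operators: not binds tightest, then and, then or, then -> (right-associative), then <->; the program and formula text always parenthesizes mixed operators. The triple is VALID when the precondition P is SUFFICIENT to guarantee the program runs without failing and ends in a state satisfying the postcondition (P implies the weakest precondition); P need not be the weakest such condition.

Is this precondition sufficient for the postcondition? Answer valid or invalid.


Working backward. After the program, the postcondition p + 6 >= -5 and 3*p - 6 >= -4 must hold; in canonical form it is p >= -11 and 3*p >= 2.
Before t := 2*t + 6: p >= -11 and 3*p >= 2
Before q := 2*p + 4: p >= -11 and 3*p >= 2
The weakest precondition is p >= -11 and 3*p >= 2.
Check whether p >= -11 and 3*p >= -1 implies it.
Countermodel: at the initial state p = 0, the precondition holds but the weakest precondition fails.
Answer: invalid


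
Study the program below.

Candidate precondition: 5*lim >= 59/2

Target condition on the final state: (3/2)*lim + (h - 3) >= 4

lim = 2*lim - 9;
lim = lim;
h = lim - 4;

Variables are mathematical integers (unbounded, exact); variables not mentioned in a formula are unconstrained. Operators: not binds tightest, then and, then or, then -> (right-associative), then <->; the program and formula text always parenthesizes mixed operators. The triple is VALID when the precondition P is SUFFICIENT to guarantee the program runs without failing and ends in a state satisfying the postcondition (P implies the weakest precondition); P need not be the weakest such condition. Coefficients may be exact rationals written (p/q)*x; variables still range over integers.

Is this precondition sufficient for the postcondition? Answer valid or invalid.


Working backward. After the program, the postcondition (3/2)*lim + (h - 3) >= 4 must hold; in canonical form it is h + (3/2)*lim >= 7.
Before h := lim - 4: (5/2)*lim >= 11
Before lim := lim: (5/2)*lim >= 11
Before lim := 2*lim - 9: 5*lim >= 67/2
The weakest precondition is 5*lim >= 67/2.
Check whether 5*lim >= 59/2 implies it.
Countermodel: at the initial state lim = 6, the precondition holds but the weakest precondition fails.
Answer: invalid


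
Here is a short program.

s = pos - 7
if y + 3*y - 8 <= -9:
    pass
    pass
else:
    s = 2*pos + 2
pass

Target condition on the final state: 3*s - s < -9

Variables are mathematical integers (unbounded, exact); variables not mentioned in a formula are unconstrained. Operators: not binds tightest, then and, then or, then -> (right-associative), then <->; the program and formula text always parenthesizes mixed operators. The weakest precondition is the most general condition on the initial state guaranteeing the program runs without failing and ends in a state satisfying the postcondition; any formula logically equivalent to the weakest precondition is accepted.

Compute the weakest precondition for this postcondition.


Working backward. After the program, the postcondition 3*s - s < -9 must hold; in canonical form it is 2*s < -9.
Before skip: 2*s < -9
Then branch requires 2*s < -9; else branch requires 4*pos < -13.
Before the if: (4*y <= -1 -> 2*s < -9) and ((not (4*y <= -1)) -> 4*pos < -13)
Before s := pos - 7: (4*y <= -1 -> 2*pos < 5) and ((not (4*y <= -1)) -> 4*pos < -13)
Answer: WP = (4*y <= -1 -> 2*pos < 5) and ((not (4*y <= -1)) -> 4*pos < -13)


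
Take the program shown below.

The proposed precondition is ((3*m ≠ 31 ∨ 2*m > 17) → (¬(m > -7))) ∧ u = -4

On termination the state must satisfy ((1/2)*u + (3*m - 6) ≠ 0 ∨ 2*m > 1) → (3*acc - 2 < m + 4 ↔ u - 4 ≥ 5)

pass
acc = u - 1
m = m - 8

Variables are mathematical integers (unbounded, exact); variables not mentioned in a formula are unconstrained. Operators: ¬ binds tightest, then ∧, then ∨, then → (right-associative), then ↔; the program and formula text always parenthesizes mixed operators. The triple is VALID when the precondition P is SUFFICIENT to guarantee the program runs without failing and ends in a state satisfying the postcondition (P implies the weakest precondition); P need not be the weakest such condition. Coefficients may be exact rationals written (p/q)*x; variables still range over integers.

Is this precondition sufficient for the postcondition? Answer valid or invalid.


Working backward. After the program, the postcondition ((1/2)*u + (3*m - 6) ≠ 0 ∨ 2*m > 1) → (3*acc - 2 < m + 4 ↔ u - 4 ≥ 5) must hold; in canonical form it is (3*m + (1/2)*u ≠ 6 ∨ 2*m > 1) → (3*acc < m + 6 ↔ u ≥ 9).
Before m := m - 8: (3*m + (1/2)*u ≠ 30 ∨ 2*m > 17) → (3*acc < m - 2 ↔ u ≥ 9)
Before acc := u - 1: (3*m + (1/2)*u ≠ 30 ∨ 2*m > 17) → (3*u < m + 1 ↔ u ≥ 9)
Before skip: (3*m + (1/2)*u ≠ 30 ∨ 2*m > 17) → (3*u < m + 1 ↔ u ≥ 9)
The weakest precondition is (3*m + (1/2)*u ≠ 30 ∨ 2*m > 17) → (3*u < m + 1 ↔ u ≥ 9).
Check whether ((3*m ≠ 31 ∨ 2*m > 17) → (¬(m > -7))) ∧ u = -4 implies it.
Countermodel: at the initial state m = -12, u = -4, the precondition holds but the weakest precondition fails.
Answer: invalid


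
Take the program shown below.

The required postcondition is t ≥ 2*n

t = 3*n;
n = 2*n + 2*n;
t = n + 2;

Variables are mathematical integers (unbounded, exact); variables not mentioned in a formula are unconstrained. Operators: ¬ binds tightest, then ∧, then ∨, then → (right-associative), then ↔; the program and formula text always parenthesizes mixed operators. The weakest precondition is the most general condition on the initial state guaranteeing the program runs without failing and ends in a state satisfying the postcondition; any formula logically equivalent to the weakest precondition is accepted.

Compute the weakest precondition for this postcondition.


Working backward. After the program, t ≥ 2*n must hold.
Before t := n + 2: n ≤ 2
Before n := 2*n + 2*n: 4*n ≤ 2
Before t := 3*n: 4*n ≤ 2
Answer: WP = 4*n ≤ 2


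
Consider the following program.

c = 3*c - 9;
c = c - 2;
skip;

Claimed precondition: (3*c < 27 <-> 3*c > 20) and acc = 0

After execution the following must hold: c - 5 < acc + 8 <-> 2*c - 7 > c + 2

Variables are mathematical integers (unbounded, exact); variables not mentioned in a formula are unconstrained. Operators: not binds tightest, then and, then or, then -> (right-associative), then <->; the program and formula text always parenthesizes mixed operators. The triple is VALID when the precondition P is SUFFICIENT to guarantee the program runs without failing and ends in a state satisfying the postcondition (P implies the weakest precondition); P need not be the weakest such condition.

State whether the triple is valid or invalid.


Working backward. After the program, the postcondition c - 5 < acc + 8 <-> 2*c - 7 > c + 2 must hold; in canonical form it is c < acc + 13 <-> c > 9.
Before skip: c < acc + 13 <-> c > 9
Before c := c - 2: c < acc + 15 <-> c > 11
Before c := 3*c - 9: 3*c < acc + 24 <-> 3*c > 20
The weakest precondition is 3*c < acc + 24 <-> 3*c > 20.
Check whether (3*c < 27 <-> 3*c > 20) and acc = 0 implies it.
Countermodel: at the initial state acc = 0, c = 8, the precondition holds but the weakest precondition fails.
Answer: invalid


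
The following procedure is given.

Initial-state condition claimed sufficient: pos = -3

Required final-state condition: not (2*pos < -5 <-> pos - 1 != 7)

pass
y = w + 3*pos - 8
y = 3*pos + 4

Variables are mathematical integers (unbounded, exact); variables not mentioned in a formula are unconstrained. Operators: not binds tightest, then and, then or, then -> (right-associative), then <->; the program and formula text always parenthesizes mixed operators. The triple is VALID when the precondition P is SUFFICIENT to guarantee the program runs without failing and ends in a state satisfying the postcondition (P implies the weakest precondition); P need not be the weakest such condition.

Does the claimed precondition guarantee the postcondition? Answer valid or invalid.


Working backward. After the program, the postcondition not (2*pos < -5 <-> pos - 1 != 7) must hold; in canonical form it is not (2*pos < -5 <-> pos != 8).
Before y := 3*pos + 4: not (2*pos < -5 <-> pos != 8)
Before y := w + 3*pos - 8: not (2*pos < -5 <-> pos != 8)
Before skip: not (2*pos < -5 <-> pos != 8)
The weakest precondition is not (2*pos < -5 <-> pos != 8).
Check whether pos = -3 implies it.
Countermodel: at the initial state pos = -3, the precondition holds but the weakest precondition fails.
Answer: invalid


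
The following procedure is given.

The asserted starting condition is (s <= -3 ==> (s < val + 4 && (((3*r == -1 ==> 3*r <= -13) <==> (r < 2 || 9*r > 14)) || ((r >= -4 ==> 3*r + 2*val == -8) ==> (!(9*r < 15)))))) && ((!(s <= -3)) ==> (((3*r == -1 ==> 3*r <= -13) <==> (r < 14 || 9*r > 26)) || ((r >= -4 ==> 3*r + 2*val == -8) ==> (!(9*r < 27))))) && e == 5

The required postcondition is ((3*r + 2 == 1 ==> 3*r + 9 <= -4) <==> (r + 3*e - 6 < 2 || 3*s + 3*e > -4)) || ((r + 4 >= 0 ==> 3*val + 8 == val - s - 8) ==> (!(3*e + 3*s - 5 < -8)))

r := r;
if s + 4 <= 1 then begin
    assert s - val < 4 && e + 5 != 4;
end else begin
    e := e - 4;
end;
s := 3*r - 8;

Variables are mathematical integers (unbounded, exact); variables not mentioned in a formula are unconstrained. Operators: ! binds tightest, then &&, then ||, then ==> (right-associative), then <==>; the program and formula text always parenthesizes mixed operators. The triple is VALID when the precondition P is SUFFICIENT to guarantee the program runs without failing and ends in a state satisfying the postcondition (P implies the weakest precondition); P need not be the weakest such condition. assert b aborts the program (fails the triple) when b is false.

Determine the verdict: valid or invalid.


Working backward. After the program, the postcondition ((3*r + 2 == 1 ==> 3*r + 9 <= -4) <==> (r + 3*e - 6 < 2 || 3*s + 3*e > -4)) || ((r + 4 >= 0 ==> 3*val + 8 == val - s - 8) ==> (!(3*e + 3*s - 5 < -8))) must hold; in canonical form it is ((3*r == -1 ==> 3*r <= -13) <==> (3*e + r < 8 || 3*e + 3*s > -4)) || ((r >= -4 ==> s + 2*val == -16) ==> (!(3*e + 3*s < -3))).
Before s := 3*r - 8: ((3*r == -1 ==> 3*r <= -13) <==> (3*e + r < 8 || 3*e + 9*r > 20)) || ((r >= -4 ==> 3*r + 2*val == -8) ==> (!(3*e + 9*r < 21)))
Then branch requires s < val + 4 && e != -1 && (((3*r == -1 ==> 3*r <= -13) <==> (3*e + r < 8 || 3*e + 9*r > 20)) || ((r >= -4 ==> 3*r + 2*val == -8) ==> (!(3*e + 9*r < 21)))); else branch requires ((3*r == -1 ==> 3*r <= -13) <==> (3*e + r < 20 || 3*e + 9*r > 32)) || ((r >= -4 ==> 3*r + 2*val == -8) ==> (!(3*e + 9*r < 33))).
Before the if: (s <= -3 ==> (s < val + 4 && e != -1 && (((3*r == -1 ==> 3*r <= -13) <==> (3*e + r < 8 || 3*e + 9*r > 20)) || ((r >= -4 ==> 3*r + 2*val == -8) ==> (!(3*e + 9*r < 21)))))) && ((!(s <= -3)) ==> (((3*r == -1 ==> 3*r <= -13) <==> (3*e + r < 20 || 3*e + 9*r > 32)) || ((r >= -4 ==> 3*r + 2*val == -8) ==> (!(3*e + 9*r < 33)))))
Before r := r: (s <= -3 ==> (s < val + 4 && e != -1 && (((3*r == -1 ==> 3*r <= -13) <==> (3*e + r < 8 || 3*e + 9*r > 20)) || ((r >= -4 ==> 3*r + 2*val == -8) ==> (!(3*e + 9*r < 21)))))) && ((!(s <= -3)) ==> (((3*r == -1 ==> 3*r <= -13) <==> (3*e + r < 20 || 3*e + 9*r > 32)) || ((r >= -4 ==> 3*r + 2*val == -8) ==> (!(3*e + 9*r < 33)))))
The weakest precondition is (s <= -3 ==> (s < val + 4 && e != -1 && (((3*r == -1 ==> 3*r <= -13) <==> (3*e + r < 8 || 3*e + 9*r > 20)) || ((r >= -4 ==> 3*r + 2*val == -8) ==> (!(3*e + 9*r < 21)))))) && ((!(s <= -3)) ==> (((3*r == -1 ==> 3*r <= -13) <==> (3*e + r < 20 || 3*e + 9*r > 32)) || ((r >= -4 ==> 3*r + 2*val == -8) ==> (!(3*e + 9*r < 33))))).
Check whether (s <= -3 ==> (s < val + 4 && (((3*r == -1 ==> 3*r <= -13) <==> (r < 2 || 9*r > 14)) || ((r >= -4 ==> 3*r + 2*val == -8) ==> (!(9*r < 15)))))) && ((!(s <= -3)) ==> (((3*r == -1 ==> 3*r <= -13) <==> (r < 14 || 9*r > 26)) || ((r >= -4 ==> 3*r + 2*val == -8) ==> (!(9*r < 27))))) && e == 5 implies it.
Countermodel: at the initial state e = 5, r = -5, s = -3, val = 4, the precondition holds but the weakest precondition fails.
Answer: invalid
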